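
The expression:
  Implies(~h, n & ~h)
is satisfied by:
  {n: True, h: True}
  {n: True, h: False}
  {h: True, n: False}


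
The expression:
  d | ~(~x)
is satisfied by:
  {x: True, d: True}
  {x: True, d: False}
  {d: True, x: False}


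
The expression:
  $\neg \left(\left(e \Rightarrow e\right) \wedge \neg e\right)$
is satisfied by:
  {e: True}


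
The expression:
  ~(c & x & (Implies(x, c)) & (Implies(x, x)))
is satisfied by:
  {c: False, x: False}
  {x: True, c: False}
  {c: True, x: False}


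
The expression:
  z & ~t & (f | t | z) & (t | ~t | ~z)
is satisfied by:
  {z: True, t: False}


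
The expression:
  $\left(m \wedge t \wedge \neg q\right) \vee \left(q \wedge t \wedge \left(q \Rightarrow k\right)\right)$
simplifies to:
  $t \wedge \left(k \vee \neg q\right) \wedge \left(m \vee q\right)$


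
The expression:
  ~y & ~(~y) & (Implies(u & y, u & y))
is never true.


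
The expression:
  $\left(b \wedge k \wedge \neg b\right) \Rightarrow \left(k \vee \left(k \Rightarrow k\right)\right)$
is always true.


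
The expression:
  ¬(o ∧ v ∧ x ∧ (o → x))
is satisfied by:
  {v: False, o: False, x: False}
  {x: True, v: False, o: False}
  {o: True, v: False, x: False}
  {x: True, o: True, v: False}
  {v: True, x: False, o: False}
  {x: True, v: True, o: False}
  {o: True, v: True, x: False}


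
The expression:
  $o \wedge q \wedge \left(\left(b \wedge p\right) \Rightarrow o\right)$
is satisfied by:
  {o: True, q: True}


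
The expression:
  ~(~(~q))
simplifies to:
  ~q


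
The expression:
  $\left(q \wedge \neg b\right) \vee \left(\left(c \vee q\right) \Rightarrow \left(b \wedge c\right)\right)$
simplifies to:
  $\left(b \wedge \neg q\right) \vee \left(c \wedge q\right) \vee \left(\neg b \wedge \neg c\right)$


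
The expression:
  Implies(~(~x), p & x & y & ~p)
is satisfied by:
  {x: False}


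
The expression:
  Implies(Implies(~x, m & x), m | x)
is always true.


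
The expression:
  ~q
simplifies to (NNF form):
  ~q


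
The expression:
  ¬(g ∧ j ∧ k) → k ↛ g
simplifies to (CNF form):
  k ∧ (j ∨ ¬g)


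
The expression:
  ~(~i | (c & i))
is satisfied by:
  {i: True, c: False}


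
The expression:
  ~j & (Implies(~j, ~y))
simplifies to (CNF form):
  ~j & ~y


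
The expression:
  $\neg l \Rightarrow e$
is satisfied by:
  {l: True, e: True}
  {l: True, e: False}
  {e: True, l: False}


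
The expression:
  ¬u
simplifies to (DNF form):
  ¬u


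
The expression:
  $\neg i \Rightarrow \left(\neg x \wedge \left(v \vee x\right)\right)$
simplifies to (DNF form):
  $i \vee \left(v \wedge \neg x\right)$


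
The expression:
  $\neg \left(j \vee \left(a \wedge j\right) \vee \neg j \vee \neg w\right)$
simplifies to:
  $\text{False}$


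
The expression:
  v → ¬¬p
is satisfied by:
  {p: True, v: False}
  {v: False, p: False}
  {v: True, p: True}


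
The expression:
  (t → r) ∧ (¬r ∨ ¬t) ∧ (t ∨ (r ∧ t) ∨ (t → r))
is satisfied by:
  {t: False}


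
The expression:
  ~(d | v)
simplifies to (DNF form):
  ~d & ~v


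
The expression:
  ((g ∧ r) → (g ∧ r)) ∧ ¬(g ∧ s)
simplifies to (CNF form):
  ¬g ∨ ¬s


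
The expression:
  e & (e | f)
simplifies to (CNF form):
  e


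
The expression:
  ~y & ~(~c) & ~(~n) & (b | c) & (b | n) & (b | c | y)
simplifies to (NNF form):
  c & n & ~y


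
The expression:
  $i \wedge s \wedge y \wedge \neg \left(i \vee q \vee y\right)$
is never true.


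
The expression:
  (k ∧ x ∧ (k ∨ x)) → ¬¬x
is always true.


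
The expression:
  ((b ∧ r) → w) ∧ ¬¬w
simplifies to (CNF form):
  w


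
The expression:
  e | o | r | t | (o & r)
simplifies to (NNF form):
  e | o | r | t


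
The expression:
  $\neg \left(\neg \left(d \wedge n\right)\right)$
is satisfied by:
  {d: True, n: True}


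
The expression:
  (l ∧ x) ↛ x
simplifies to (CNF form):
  False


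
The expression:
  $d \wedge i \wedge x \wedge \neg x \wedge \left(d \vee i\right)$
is never true.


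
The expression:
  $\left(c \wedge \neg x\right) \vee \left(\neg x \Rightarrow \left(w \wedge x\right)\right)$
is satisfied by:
  {x: True, c: True}
  {x: True, c: False}
  {c: True, x: False}


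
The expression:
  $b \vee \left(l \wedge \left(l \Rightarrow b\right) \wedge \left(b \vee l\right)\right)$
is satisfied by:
  {b: True}


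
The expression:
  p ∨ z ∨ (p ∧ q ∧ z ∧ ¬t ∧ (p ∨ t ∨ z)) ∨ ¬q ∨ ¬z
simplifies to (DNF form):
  True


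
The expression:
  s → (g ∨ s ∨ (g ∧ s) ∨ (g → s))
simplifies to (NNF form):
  True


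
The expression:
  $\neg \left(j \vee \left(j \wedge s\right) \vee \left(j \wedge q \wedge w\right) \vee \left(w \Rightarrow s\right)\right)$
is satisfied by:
  {w: True, j: False, s: False}


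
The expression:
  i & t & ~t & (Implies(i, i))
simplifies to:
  False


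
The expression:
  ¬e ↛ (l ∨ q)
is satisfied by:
  {q: False, e: False, l: False}


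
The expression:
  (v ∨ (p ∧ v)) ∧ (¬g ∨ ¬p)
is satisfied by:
  {v: True, p: False, g: False}
  {g: True, v: True, p: False}
  {p: True, v: True, g: False}


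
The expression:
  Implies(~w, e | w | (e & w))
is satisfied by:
  {e: True, w: True}
  {e: True, w: False}
  {w: True, e: False}


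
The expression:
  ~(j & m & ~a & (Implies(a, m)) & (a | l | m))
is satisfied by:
  {a: True, m: False, j: False}
  {m: False, j: False, a: False}
  {j: True, a: True, m: False}
  {j: True, m: False, a: False}
  {a: True, m: True, j: False}
  {m: True, a: False, j: False}
  {j: True, m: True, a: True}


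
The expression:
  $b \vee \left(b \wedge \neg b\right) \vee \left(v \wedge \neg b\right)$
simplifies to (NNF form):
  $b \vee v$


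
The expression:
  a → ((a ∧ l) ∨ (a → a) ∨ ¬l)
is always true.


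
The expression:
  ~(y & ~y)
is always true.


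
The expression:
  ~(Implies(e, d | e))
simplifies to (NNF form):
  False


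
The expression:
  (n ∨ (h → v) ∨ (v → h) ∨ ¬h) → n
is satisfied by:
  {n: True}


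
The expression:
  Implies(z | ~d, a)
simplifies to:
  a | (d & ~z)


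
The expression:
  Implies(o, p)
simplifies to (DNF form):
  p | ~o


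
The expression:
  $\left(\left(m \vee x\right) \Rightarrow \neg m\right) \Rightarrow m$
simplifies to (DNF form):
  $m$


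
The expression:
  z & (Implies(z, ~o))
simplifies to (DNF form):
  z & ~o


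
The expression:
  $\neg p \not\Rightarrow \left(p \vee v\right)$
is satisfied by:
  {v: False, p: False}


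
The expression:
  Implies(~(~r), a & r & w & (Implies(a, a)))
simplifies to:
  ~r | (a & w)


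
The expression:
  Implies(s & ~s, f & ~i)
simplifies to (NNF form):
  True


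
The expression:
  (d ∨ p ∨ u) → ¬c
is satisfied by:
  {u: False, p: False, c: False, d: False}
  {d: True, u: False, p: False, c: False}
  {p: True, d: False, u: False, c: False}
  {d: True, p: True, u: False, c: False}
  {u: True, d: False, p: False, c: False}
  {d: True, u: True, p: False, c: False}
  {p: True, u: True, d: False, c: False}
  {d: True, p: True, u: True, c: False}
  {c: True, d: False, u: False, p: False}


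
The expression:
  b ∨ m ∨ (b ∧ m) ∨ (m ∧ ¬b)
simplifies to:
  b ∨ m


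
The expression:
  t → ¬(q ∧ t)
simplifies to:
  ¬q ∨ ¬t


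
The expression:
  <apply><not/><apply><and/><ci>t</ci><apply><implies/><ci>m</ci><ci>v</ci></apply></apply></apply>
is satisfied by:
  {m: True, t: False, v: False}
  {m: False, t: False, v: False}
  {v: True, m: True, t: False}
  {v: True, m: False, t: False}
  {t: True, m: True, v: False}


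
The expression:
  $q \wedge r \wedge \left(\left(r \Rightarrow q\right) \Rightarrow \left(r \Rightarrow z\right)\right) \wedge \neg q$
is never true.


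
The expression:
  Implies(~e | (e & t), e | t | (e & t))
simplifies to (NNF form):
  e | t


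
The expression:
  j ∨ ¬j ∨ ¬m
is always true.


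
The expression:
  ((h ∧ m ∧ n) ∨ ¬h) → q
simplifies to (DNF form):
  q ∨ (h ∧ ¬m) ∨ (h ∧ ¬n)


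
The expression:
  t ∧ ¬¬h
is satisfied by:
  {t: True, h: True}


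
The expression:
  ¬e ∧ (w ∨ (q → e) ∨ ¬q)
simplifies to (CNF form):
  ¬e ∧ (w ∨ ¬q)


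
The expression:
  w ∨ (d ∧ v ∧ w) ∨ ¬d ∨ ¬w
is always true.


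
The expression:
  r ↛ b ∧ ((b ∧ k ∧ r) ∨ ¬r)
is never true.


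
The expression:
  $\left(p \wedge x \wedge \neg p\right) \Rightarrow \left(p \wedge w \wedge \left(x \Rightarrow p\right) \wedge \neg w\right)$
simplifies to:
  $\text{True}$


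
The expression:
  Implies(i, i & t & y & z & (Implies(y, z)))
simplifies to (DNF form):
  ~i | (t & y & z)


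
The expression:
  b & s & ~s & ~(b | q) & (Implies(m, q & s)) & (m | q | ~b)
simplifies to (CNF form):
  False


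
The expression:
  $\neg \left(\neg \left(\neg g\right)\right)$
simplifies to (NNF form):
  $\neg g$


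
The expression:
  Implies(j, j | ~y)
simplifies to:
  True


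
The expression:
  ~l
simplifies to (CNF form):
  ~l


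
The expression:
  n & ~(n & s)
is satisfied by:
  {n: True, s: False}


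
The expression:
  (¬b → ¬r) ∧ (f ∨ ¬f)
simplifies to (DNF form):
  b ∨ ¬r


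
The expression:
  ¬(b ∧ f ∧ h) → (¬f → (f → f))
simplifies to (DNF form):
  True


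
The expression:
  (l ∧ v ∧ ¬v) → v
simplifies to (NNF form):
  True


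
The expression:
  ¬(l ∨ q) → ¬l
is always true.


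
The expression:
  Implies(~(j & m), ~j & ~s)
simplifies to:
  (j & m) | (~j & ~s)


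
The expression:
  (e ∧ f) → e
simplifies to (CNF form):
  True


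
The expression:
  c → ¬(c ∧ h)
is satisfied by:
  {h: False, c: False}
  {c: True, h: False}
  {h: True, c: False}


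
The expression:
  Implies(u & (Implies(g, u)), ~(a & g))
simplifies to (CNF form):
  ~a | ~g | ~u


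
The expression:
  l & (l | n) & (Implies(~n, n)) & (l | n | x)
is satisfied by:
  {n: True, l: True}


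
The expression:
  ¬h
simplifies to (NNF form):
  ¬h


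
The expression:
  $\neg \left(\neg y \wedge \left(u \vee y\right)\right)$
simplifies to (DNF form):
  $y \vee \neg u$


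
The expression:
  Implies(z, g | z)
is always true.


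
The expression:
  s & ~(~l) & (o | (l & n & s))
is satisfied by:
  {s: True, n: True, o: True, l: True}
  {s: True, n: True, l: True, o: False}
  {s: True, o: True, l: True, n: False}


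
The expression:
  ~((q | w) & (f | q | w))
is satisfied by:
  {q: False, w: False}


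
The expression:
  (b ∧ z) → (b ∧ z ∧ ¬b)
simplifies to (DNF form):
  ¬b ∨ ¬z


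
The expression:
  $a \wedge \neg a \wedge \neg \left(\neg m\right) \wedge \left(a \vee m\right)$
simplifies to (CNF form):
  $\text{False}$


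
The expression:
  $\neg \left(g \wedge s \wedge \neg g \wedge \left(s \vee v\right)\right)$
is always true.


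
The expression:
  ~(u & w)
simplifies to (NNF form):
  ~u | ~w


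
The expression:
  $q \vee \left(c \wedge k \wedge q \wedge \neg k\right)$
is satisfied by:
  {q: True}


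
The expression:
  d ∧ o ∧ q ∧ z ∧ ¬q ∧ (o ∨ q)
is never true.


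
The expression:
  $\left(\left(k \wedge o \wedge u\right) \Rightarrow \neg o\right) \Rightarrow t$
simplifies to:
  $t \vee \left(k \wedge o \wedge u\right)$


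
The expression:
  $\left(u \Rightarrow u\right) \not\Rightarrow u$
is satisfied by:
  {u: False}


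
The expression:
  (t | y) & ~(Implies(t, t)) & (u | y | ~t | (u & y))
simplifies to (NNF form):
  False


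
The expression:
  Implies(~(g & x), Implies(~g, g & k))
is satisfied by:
  {g: True}


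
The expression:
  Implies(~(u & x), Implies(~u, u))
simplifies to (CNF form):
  u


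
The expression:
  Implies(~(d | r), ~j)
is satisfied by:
  {r: True, d: True, j: False}
  {r: True, d: False, j: False}
  {d: True, r: False, j: False}
  {r: False, d: False, j: False}
  {r: True, j: True, d: True}
  {r: True, j: True, d: False}
  {j: True, d: True, r: False}


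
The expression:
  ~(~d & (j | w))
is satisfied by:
  {d: True, w: False, j: False}
  {j: True, d: True, w: False}
  {d: True, w: True, j: False}
  {j: True, d: True, w: True}
  {j: False, w: False, d: False}


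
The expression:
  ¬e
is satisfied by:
  {e: False}


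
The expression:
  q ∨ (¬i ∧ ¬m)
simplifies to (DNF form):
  q ∨ (¬i ∧ ¬m)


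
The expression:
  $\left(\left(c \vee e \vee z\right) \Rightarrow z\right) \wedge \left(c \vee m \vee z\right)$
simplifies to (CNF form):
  $\left(m \vee z\right) \wedge \left(z \vee \neg c\right) \wedge \left(z \vee \neg e\right)$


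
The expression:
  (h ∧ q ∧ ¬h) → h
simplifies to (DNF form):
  True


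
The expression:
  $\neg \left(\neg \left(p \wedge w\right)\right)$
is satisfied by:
  {p: True, w: True}


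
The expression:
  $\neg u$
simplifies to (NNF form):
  $\neg u$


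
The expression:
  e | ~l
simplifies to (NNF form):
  e | ~l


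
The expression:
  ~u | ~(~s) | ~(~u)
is always true.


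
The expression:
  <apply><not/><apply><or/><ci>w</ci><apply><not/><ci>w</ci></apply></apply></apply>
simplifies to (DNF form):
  <false/>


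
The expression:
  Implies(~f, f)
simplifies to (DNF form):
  f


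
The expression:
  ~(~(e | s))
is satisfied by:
  {e: True, s: True}
  {e: True, s: False}
  {s: True, e: False}


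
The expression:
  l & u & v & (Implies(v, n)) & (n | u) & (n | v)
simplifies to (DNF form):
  l & n & u & v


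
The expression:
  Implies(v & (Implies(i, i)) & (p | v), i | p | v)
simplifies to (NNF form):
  True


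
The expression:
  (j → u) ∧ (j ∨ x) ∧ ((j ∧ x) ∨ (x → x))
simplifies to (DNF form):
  (j ∧ u) ∨ (x ∧ ¬j)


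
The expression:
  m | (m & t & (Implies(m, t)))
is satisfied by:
  {m: True}


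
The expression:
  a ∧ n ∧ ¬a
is never true.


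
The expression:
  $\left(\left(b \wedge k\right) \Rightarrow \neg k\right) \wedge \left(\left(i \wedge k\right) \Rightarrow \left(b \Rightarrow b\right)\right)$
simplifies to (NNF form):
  $\neg b \vee \neg k$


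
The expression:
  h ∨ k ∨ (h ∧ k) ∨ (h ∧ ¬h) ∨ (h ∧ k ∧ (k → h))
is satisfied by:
  {k: True, h: True}
  {k: True, h: False}
  {h: True, k: False}


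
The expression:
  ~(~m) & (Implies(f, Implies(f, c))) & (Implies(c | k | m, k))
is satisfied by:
  {m: True, c: True, k: True, f: False}
  {m: True, k: True, c: False, f: False}
  {m: True, f: True, c: True, k: True}


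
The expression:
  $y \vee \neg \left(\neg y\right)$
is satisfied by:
  {y: True}


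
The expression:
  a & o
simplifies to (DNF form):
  a & o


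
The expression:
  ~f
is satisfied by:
  {f: False}


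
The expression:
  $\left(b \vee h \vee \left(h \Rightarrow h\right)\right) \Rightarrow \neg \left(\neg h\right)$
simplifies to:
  $h$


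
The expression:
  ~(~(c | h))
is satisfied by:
  {c: True, h: True}
  {c: True, h: False}
  {h: True, c: False}


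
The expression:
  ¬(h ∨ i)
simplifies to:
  ¬h ∧ ¬i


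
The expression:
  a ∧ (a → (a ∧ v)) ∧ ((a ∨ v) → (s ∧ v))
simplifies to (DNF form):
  a ∧ s ∧ v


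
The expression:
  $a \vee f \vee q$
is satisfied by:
  {a: True, q: True, f: True}
  {a: True, q: True, f: False}
  {a: True, f: True, q: False}
  {a: True, f: False, q: False}
  {q: True, f: True, a: False}
  {q: True, f: False, a: False}
  {f: True, q: False, a: False}


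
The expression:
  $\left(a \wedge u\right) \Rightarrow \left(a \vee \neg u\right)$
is always true.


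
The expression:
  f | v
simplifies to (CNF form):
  f | v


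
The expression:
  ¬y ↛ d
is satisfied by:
  {d: True, y: False}
  {y: False, d: False}
  {y: True, d: True}


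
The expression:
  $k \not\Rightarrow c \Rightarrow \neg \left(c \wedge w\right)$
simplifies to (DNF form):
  $\text{True}$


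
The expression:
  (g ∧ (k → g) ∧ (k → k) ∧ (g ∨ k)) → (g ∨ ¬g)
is always true.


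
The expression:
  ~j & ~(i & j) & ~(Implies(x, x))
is never true.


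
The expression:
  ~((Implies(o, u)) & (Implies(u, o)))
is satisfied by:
  {u: True, o: False}
  {o: True, u: False}


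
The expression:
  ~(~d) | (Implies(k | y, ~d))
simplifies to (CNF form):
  True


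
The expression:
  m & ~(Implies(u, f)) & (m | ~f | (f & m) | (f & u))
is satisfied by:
  {m: True, u: True, f: False}


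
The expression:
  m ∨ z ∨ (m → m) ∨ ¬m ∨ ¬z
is always true.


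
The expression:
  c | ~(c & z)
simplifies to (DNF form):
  True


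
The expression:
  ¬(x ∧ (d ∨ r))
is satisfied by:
  {d: False, x: False, r: False}
  {r: True, d: False, x: False}
  {d: True, r: False, x: False}
  {r: True, d: True, x: False}
  {x: True, r: False, d: False}


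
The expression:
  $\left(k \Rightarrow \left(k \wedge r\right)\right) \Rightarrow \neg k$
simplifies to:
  $\neg k \vee \neg r$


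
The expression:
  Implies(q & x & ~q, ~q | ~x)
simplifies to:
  True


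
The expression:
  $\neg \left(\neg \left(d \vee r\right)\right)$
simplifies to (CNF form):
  $d \vee r$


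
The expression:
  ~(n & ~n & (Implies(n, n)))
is always true.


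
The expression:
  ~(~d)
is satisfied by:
  {d: True}


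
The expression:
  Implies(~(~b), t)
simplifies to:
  t | ~b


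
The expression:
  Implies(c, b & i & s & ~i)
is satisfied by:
  {c: False}


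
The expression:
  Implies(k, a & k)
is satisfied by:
  {a: True, k: False}
  {k: False, a: False}
  {k: True, a: True}


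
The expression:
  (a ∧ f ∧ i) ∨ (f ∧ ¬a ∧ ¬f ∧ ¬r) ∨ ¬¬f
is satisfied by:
  {f: True}


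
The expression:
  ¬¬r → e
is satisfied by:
  {e: True, r: False}
  {r: False, e: False}
  {r: True, e: True}


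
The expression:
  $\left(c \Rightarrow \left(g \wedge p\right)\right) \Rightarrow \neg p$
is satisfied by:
  {c: True, g: False, p: False}
  {g: False, p: False, c: False}
  {c: True, g: True, p: False}
  {g: True, c: False, p: False}
  {p: True, c: True, g: False}


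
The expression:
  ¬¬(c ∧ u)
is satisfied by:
  {c: True, u: True}


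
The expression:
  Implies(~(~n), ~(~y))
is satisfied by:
  {y: True, n: False}
  {n: False, y: False}
  {n: True, y: True}


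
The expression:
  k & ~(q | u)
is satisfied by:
  {k: True, q: False, u: False}


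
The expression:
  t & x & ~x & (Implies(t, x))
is never true.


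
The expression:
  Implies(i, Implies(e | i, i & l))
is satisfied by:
  {l: True, i: False}
  {i: False, l: False}
  {i: True, l: True}


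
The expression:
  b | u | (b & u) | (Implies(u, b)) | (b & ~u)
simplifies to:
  True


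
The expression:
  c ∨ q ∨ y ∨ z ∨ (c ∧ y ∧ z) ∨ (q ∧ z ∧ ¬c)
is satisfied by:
  {y: True, q: True, z: True, c: True}
  {y: True, q: True, z: True, c: False}
  {y: True, q: True, c: True, z: False}
  {y: True, q: True, c: False, z: False}
  {y: True, z: True, c: True, q: False}
  {y: True, z: True, c: False, q: False}
  {y: True, z: False, c: True, q: False}
  {y: True, z: False, c: False, q: False}
  {q: True, z: True, c: True, y: False}
  {q: True, z: True, c: False, y: False}
  {q: True, c: True, z: False, y: False}
  {q: True, c: False, z: False, y: False}
  {z: True, c: True, q: False, y: False}
  {z: True, q: False, c: False, y: False}
  {c: True, q: False, z: False, y: False}


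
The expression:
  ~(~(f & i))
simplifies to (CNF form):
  f & i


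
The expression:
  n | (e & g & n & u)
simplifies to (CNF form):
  n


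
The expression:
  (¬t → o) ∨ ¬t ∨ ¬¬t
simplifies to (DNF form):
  True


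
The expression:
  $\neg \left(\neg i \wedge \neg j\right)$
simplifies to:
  $i \vee j$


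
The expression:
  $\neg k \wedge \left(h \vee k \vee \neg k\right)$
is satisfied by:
  {k: False}


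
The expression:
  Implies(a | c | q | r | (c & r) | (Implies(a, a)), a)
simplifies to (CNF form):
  a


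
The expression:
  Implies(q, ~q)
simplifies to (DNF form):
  ~q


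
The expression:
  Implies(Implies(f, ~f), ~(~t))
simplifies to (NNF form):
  f | t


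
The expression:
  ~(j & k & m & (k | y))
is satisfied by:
  {k: False, m: False, j: False}
  {j: True, k: False, m: False}
  {m: True, k: False, j: False}
  {j: True, m: True, k: False}
  {k: True, j: False, m: False}
  {j: True, k: True, m: False}
  {m: True, k: True, j: False}


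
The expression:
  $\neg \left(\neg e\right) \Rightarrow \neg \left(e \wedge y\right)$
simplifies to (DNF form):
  $\neg e \vee \neg y$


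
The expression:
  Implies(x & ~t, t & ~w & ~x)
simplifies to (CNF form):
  t | ~x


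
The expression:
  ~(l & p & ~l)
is always true.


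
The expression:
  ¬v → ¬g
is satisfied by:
  {v: True, g: False}
  {g: False, v: False}
  {g: True, v: True}


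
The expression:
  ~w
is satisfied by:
  {w: False}


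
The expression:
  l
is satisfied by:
  {l: True}


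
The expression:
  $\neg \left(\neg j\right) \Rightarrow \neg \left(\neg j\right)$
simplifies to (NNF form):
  $\text{True}$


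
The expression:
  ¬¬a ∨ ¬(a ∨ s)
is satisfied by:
  {a: True, s: False}
  {s: False, a: False}
  {s: True, a: True}


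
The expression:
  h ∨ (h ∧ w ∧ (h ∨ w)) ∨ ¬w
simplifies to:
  h ∨ ¬w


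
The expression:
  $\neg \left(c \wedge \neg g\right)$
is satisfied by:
  {g: True, c: False}
  {c: False, g: False}
  {c: True, g: True}


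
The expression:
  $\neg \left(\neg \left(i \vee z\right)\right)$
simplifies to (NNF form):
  $i \vee z$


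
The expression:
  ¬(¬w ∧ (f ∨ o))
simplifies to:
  w ∨ (¬f ∧ ¬o)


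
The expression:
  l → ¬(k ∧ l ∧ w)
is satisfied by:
  {l: False, k: False, w: False}
  {w: True, l: False, k: False}
  {k: True, l: False, w: False}
  {w: True, k: True, l: False}
  {l: True, w: False, k: False}
  {w: True, l: True, k: False}
  {k: True, l: True, w: False}


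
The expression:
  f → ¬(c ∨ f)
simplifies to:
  ¬f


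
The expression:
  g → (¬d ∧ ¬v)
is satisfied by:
  {v: False, g: False, d: False}
  {d: True, v: False, g: False}
  {v: True, d: False, g: False}
  {d: True, v: True, g: False}
  {g: True, d: False, v: False}


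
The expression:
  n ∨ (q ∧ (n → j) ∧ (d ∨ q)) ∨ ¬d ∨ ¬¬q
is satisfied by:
  {n: True, q: True, d: False}
  {n: True, q: False, d: False}
  {q: True, n: False, d: False}
  {n: False, q: False, d: False}
  {n: True, d: True, q: True}
  {n: True, d: True, q: False}
  {d: True, q: True, n: False}


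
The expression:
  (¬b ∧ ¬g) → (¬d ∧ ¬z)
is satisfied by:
  {b: True, g: True, z: False, d: False}
  {b: True, d: True, g: True, z: False}
  {b: True, g: True, z: True, d: False}
  {b: True, d: True, g: True, z: True}
  {b: True, z: False, g: False, d: False}
  {b: True, d: True, z: False, g: False}
  {b: True, z: True, g: False, d: False}
  {b: True, d: True, z: True, g: False}
  {g: True, d: False, z: False, b: False}
  {d: True, g: True, z: False, b: False}
  {g: True, z: True, d: False, b: False}
  {d: True, g: True, z: True, b: False}
  {d: False, z: False, g: False, b: False}


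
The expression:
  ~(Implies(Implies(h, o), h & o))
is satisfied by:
  {h: False}


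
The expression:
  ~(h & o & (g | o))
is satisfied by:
  {h: False, o: False}
  {o: True, h: False}
  {h: True, o: False}


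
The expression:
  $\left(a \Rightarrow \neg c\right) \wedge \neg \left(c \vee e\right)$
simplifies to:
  $\neg c \wedge \neg e$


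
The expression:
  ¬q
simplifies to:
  ¬q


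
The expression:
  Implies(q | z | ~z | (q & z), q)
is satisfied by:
  {q: True}


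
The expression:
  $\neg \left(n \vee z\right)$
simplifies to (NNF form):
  $\neg n \wedge \neg z$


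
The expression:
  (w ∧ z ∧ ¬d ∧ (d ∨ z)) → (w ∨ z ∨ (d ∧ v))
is always true.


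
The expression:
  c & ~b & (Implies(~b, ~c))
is never true.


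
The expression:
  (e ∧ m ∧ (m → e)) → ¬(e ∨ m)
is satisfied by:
  {m: False, e: False}
  {e: True, m: False}
  {m: True, e: False}


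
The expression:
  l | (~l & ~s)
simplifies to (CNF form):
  l | ~s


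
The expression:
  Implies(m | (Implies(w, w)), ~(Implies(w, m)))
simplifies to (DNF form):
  w & ~m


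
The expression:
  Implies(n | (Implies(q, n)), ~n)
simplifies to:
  ~n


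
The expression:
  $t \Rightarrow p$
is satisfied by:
  {p: True, t: False}
  {t: False, p: False}
  {t: True, p: True}


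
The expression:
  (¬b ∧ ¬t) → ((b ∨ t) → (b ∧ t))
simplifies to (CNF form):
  True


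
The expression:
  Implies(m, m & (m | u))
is always true.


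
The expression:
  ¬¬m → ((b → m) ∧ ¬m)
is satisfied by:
  {m: False}


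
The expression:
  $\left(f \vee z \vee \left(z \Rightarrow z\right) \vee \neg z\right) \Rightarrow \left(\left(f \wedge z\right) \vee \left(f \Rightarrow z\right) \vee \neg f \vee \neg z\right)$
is always true.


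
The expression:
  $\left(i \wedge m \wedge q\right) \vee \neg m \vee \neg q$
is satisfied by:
  {i: True, m: False, q: False}
  {m: False, q: False, i: False}
  {i: True, q: True, m: False}
  {q: True, m: False, i: False}
  {i: True, m: True, q: False}
  {m: True, i: False, q: False}
  {i: True, q: True, m: True}


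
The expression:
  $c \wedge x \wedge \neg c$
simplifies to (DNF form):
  $\text{False}$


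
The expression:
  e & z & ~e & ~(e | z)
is never true.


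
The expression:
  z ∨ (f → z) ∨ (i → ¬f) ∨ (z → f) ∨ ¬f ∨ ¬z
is always true.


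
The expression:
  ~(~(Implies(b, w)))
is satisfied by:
  {w: True, b: False}
  {b: False, w: False}
  {b: True, w: True}


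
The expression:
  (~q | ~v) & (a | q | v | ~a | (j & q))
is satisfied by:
  {v: False, q: False}
  {q: True, v: False}
  {v: True, q: False}


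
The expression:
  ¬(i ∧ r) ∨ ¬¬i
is always true.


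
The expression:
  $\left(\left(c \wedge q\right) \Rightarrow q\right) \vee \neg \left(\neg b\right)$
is always true.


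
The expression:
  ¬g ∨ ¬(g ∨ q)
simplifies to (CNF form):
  ¬g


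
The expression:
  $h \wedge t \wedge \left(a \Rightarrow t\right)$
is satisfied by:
  {t: True, h: True}


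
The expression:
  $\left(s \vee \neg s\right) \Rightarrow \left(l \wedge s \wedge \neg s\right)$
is never true.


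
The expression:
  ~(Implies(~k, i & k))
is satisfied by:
  {k: False}


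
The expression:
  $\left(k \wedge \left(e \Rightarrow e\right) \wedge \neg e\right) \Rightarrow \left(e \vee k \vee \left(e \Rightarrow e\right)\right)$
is always true.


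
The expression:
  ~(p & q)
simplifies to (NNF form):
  ~p | ~q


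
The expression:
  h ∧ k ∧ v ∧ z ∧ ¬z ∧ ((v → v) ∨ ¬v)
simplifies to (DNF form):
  False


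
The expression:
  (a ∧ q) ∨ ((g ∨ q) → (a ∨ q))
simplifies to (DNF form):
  a ∨ q ∨ ¬g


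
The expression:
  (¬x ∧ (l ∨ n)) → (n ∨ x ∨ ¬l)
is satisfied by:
  {n: True, x: True, l: False}
  {n: True, l: False, x: False}
  {x: True, l: False, n: False}
  {x: False, l: False, n: False}
  {n: True, x: True, l: True}
  {n: True, l: True, x: False}
  {x: True, l: True, n: False}


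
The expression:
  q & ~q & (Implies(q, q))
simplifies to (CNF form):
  False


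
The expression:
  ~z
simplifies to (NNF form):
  ~z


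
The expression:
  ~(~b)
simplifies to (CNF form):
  b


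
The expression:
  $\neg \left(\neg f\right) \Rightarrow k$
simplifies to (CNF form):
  $k \vee \neg f$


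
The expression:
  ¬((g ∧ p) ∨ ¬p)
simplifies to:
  p ∧ ¬g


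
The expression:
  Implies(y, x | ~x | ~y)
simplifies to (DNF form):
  True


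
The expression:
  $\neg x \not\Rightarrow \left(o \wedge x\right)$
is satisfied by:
  {x: False}


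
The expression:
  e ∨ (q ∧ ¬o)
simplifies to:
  e ∨ (q ∧ ¬o)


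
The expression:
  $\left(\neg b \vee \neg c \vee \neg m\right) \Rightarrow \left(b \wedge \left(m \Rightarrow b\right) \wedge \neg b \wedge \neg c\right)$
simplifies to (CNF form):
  $b \wedge c \wedge m$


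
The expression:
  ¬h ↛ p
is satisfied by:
  {p: True, h: False}
  {h: False, p: False}
  {h: True, p: True}


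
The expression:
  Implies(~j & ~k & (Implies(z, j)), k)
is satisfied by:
  {k: True, z: True, j: True}
  {k: True, z: True, j: False}
  {k: True, j: True, z: False}
  {k: True, j: False, z: False}
  {z: True, j: True, k: False}
  {z: True, j: False, k: False}
  {j: True, z: False, k: False}


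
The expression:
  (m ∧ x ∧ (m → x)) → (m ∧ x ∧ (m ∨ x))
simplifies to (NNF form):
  True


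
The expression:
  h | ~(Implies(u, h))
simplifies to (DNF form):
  h | u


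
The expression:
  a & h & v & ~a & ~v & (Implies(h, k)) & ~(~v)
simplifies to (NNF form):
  False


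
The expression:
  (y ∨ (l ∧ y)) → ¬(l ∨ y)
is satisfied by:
  {y: False}


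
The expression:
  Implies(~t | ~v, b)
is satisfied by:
  {b: True, t: True, v: True}
  {b: True, t: True, v: False}
  {b: True, v: True, t: False}
  {b: True, v: False, t: False}
  {t: True, v: True, b: False}


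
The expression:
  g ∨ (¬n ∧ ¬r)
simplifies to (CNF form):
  (g ∨ ¬n) ∧ (g ∨ ¬r)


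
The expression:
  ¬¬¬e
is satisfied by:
  {e: False}


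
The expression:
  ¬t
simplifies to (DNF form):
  ¬t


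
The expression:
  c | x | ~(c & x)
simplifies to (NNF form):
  True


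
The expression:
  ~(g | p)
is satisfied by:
  {g: False, p: False}


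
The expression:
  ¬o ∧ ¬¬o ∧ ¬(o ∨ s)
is never true.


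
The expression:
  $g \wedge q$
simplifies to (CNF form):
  $g \wedge q$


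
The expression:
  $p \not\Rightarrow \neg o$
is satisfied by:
  {p: True, o: True}


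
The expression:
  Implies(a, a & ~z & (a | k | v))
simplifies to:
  ~a | ~z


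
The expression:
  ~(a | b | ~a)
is never true.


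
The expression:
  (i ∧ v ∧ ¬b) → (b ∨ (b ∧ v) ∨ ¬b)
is always true.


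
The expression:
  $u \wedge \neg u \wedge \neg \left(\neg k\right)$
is never true.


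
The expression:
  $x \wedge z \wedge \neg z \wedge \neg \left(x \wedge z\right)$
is never true.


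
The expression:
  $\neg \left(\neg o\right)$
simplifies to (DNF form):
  $o$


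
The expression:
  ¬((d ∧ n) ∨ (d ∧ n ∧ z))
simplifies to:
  ¬d ∨ ¬n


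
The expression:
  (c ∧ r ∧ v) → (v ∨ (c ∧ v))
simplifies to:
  True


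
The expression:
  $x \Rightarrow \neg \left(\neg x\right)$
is always true.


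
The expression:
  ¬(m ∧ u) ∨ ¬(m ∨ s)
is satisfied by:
  {u: False, m: False}
  {m: True, u: False}
  {u: True, m: False}


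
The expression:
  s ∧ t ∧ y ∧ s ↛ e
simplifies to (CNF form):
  s ∧ t ∧ y ∧ ¬e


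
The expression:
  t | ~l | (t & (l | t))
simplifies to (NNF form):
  t | ~l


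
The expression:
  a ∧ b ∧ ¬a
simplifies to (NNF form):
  False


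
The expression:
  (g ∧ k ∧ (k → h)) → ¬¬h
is always true.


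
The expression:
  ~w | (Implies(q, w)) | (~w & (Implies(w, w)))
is always true.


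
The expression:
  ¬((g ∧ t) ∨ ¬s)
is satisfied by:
  {s: True, g: False, t: False}
  {t: True, s: True, g: False}
  {g: True, s: True, t: False}


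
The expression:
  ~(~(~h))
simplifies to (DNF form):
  ~h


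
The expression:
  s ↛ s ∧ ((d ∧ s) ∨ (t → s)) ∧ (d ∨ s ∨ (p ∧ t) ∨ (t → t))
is never true.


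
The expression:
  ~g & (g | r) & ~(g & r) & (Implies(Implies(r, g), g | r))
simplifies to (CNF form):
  r & ~g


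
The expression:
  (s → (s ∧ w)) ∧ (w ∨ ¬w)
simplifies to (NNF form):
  w ∨ ¬s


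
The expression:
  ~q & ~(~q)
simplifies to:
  False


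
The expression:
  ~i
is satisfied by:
  {i: False}


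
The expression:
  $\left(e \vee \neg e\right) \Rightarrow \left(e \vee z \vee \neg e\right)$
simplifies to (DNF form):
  $\text{True}$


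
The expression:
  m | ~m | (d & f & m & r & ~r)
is always true.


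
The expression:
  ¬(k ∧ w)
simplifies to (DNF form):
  ¬k ∨ ¬w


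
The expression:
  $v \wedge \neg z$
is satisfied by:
  {v: True, z: False}


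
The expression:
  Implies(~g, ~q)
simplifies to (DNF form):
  g | ~q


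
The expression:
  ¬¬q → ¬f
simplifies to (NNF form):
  ¬f ∨ ¬q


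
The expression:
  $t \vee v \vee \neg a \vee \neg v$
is always true.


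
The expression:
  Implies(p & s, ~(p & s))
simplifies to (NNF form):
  ~p | ~s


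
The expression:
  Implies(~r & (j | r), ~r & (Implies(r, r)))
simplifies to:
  True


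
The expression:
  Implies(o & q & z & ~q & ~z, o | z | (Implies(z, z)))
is always true.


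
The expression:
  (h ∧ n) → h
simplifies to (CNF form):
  True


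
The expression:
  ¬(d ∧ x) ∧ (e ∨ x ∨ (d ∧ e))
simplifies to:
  (e ∧ ¬x) ∨ (x ∧ ¬d)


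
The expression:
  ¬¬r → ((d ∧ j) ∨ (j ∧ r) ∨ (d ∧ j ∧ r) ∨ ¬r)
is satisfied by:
  {j: True, r: False}
  {r: False, j: False}
  {r: True, j: True}


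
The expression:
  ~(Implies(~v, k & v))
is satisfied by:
  {v: False}


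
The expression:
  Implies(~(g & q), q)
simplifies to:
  q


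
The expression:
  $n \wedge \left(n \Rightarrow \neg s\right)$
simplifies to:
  $n \wedge \neg s$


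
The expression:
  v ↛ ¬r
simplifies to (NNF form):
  r ∧ v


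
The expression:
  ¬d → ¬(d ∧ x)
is always true.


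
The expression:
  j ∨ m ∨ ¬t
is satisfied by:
  {m: True, j: True, t: False}
  {m: True, j: False, t: False}
  {j: True, m: False, t: False}
  {m: False, j: False, t: False}
  {m: True, t: True, j: True}
  {m: True, t: True, j: False}
  {t: True, j: True, m: False}


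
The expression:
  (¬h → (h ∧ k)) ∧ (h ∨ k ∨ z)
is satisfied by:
  {h: True}


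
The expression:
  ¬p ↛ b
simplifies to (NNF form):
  b ∨ ¬p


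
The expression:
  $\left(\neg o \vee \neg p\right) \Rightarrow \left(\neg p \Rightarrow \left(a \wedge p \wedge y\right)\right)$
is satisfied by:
  {p: True}


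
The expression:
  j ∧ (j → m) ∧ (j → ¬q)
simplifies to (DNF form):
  j ∧ m ∧ ¬q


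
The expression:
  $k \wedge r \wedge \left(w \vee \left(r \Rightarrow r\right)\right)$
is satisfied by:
  {r: True, k: True}


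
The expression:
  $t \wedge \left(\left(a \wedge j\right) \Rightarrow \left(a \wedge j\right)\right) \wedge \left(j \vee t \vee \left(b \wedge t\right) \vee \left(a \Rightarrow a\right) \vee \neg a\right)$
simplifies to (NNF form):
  $t$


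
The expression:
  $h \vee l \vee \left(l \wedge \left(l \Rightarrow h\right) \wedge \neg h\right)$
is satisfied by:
  {l: True, h: True}
  {l: True, h: False}
  {h: True, l: False}


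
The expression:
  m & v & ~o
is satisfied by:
  {m: True, v: True, o: False}


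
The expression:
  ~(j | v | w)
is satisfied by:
  {v: False, w: False, j: False}


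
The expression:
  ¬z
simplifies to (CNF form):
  ¬z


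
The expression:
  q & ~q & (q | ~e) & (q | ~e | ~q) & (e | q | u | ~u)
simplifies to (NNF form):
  False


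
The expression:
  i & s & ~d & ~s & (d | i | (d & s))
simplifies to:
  False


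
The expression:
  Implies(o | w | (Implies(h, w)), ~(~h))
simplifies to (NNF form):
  h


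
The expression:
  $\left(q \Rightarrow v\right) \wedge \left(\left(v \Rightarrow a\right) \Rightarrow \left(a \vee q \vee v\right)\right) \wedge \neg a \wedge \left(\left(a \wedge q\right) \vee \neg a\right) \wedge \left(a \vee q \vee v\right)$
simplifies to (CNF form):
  $v \wedge \neg a$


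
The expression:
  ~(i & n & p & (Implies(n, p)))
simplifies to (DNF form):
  ~i | ~n | ~p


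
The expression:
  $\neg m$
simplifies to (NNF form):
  $\neg m$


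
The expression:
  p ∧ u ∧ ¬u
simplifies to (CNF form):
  False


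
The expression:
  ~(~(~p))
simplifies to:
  ~p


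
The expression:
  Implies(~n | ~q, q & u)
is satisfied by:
  {n: True, u: True, q: True}
  {n: True, q: True, u: False}
  {u: True, q: True, n: False}


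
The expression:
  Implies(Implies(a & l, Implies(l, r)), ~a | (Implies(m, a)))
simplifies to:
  True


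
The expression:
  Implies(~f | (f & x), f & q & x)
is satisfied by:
  {q: True, f: True, x: False}
  {f: True, x: False, q: False}
  {x: True, q: True, f: True}


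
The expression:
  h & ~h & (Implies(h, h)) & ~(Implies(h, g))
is never true.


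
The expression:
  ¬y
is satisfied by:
  {y: False}


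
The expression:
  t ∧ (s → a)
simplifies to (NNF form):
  t ∧ (a ∨ ¬s)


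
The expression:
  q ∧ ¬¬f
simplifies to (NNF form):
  f ∧ q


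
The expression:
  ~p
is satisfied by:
  {p: False}


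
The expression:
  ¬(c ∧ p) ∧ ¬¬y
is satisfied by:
  {y: True, p: False, c: False}
  {c: True, y: True, p: False}
  {p: True, y: True, c: False}


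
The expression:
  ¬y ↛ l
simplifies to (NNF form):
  l ∨ ¬y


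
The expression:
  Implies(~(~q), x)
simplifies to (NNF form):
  x | ~q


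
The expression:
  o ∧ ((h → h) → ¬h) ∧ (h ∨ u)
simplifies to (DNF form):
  o ∧ u ∧ ¬h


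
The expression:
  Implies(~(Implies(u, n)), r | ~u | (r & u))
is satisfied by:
  {r: True, n: True, u: False}
  {r: True, u: False, n: False}
  {n: True, u: False, r: False}
  {n: False, u: False, r: False}
  {r: True, n: True, u: True}
  {r: True, u: True, n: False}
  {n: True, u: True, r: False}


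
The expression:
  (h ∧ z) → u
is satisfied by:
  {u: True, h: False, z: False}
  {h: False, z: False, u: False}
  {z: True, u: True, h: False}
  {z: True, h: False, u: False}
  {u: True, h: True, z: False}
  {h: True, u: False, z: False}
  {z: True, h: True, u: True}


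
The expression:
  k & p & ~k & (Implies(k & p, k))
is never true.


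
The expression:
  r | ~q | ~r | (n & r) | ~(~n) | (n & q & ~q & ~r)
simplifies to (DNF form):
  True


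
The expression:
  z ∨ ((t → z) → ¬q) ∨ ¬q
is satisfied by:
  {t: True, z: True, q: False}
  {t: True, q: False, z: False}
  {z: True, q: False, t: False}
  {z: False, q: False, t: False}
  {t: True, z: True, q: True}
  {t: True, q: True, z: False}
  {z: True, q: True, t: False}
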